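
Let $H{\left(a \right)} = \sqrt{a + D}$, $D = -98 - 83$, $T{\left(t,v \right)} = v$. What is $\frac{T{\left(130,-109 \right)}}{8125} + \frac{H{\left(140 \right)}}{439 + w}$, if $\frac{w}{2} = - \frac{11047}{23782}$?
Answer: $- \frac{109}{8125} + \frac{11891 i \sqrt{41}}{5209102} \approx -0.013415 + 0.014617 i$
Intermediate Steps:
$D = -181$ ($D = -98 - 83 = -181$)
$w = - \frac{11047}{11891}$ ($w = 2 \left(- \frac{11047}{23782}\right) = - \frac{11047}{11891} \approx -0.92902$)
$H{\left(a \right)} = \sqrt{-181 + a}$ ($H{\left(a \right)} = \sqrt{a - 181} = \sqrt{-181 + a}$)
$\frac{T{\left(130,-109 \right)}}{8125} + \frac{H{\left(140 \right)}}{439 + w} = - \frac{109}{8125} + \frac{\sqrt{-181 + 140}}{439 - \frac{11047}{11891}} = \left(-109\right) \frac{1}{8125} + \frac{\sqrt{-41}}{\frac{5209102}{11891}} = - \frac{109}{8125} + i \sqrt{41} \cdot \frac{11891}{5209102} = - \frac{109}{8125} + \frac{11891 i \sqrt{41}}{5209102}$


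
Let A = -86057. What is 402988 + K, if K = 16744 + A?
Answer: 333675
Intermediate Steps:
K = -69313 (K = 16744 - 86057 = -69313)
402988 + K = 402988 - 69313 = 333675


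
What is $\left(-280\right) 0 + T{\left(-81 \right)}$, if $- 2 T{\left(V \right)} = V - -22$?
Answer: $\frac{59}{2} \approx 29.5$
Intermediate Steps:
$T{\left(V \right)} = -11 - \frac{V}{2}$ ($T{\left(V \right)} = - \frac{V - -22}{2} = - \frac{V + 22}{2} = - \frac{22 + V}{2} = -11 - \frac{V}{2}$)
$\left(-280\right) 0 + T{\left(-81 \right)} = \left(-280\right) 0 - - \frac{59}{2} = 0 + \left(-11 + \frac{81}{2}\right) = 0 + \frac{59}{2} = \frac{59}{2}$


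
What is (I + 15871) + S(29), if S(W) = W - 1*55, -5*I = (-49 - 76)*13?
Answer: 16170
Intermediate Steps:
I = 325 (I = -(-49 - 76)*13/5 = -(-25)*13 = -1/5*(-1625) = 325)
S(W) = -55 + W (S(W) = W - 55 = -55 + W)
(I + 15871) + S(29) = (325 + 15871) + (-55 + 29) = 16196 - 26 = 16170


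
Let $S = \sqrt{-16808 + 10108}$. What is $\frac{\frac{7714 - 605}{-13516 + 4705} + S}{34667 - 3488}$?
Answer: $- \frac{7109}{274718169} + \frac{10 i \sqrt{67}}{31179} \approx -2.5877 \cdot 10^{-5} + 0.0026253 i$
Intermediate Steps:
$S = 10 i \sqrt{67}$ ($S = \sqrt{-6700} = 10 i \sqrt{67} \approx 81.854 i$)
$\frac{\frac{7714 - 605}{-13516 + 4705} + S}{34667 - 3488} = \frac{\frac{7714 - 605}{-13516 + 4705} + 10 i \sqrt{67}}{34667 - 3488} = \frac{\frac{7109}{-8811} + 10 i \sqrt{67}}{31179} = \left(7109 \left(- \frac{1}{8811}\right) + 10 i \sqrt{67}\right) \frac{1}{31179} = \left(- \frac{7109}{8811} + 10 i \sqrt{67}\right) \frac{1}{31179} = - \frac{7109}{274718169} + \frac{10 i \sqrt{67}}{31179}$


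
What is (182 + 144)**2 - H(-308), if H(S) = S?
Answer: 106584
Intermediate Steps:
(182 + 144)**2 - H(-308) = (182 + 144)**2 - 1*(-308) = 326**2 + 308 = 106276 + 308 = 106584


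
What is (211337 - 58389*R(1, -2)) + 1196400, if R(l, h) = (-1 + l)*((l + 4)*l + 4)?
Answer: 1407737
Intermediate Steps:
R(l, h) = (-1 + l)*(4 + l*(4 + l)) (R(l, h) = (-1 + l)*((4 + l)*l + 4) = (-1 + l)*(l*(4 + l) + 4) = (-1 + l)*(4 + l*(4 + l)))
(211337 - 58389*R(1, -2)) + 1196400 = (211337 - 58389*(-4 + 1³ + 3*1²)) + 1196400 = (211337 - 58389*(-4 + 1 + 3*1)) + 1196400 = (211337 - 58389*(-4 + 1 + 3)) + 1196400 = (211337 - 58389*0) + 1196400 = (211337 + 0) + 1196400 = 211337 + 1196400 = 1407737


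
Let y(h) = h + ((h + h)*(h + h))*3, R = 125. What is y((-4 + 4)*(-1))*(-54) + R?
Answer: 125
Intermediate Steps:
y(h) = h + 12*h² (y(h) = h + ((2*h)*(2*h))*3 = h + (4*h²)*3 = h + 12*h²)
y((-4 + 4)*(-1))*(-54) + R = (((-4 + 4)*(-1))*(1 + 12*((-4 + 4)*(-1))))*(-54) + 125 = ((0*(-1))*(1 + 12*(0*(-1))))*(-54) + 125 = (0*(1 + 12*0))*(-54) + 125 = (0*(1 + 0))*(-54) + 125 = (0*1)*(-54) + 125 = 0*(-54) + 125 = 0 + 125 = 125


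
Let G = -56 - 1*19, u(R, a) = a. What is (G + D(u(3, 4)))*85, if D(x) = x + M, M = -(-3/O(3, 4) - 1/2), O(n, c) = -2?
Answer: -6120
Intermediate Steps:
G = -75 (G = -56 - 19 = -75)
M = -1 (M = -(-3/(-2) - 1/2) = -(-3*(-½) - 1*½) = -(3/2 - ½) = -1*1 = -1)
D(x) = -1 + x (D(x) = x - 1 = -1 + x)
(G + D(u(3, 4)))*85 = (-75 + (-1 + 4))*85 = (-75 + 3)*85 = -72*85 = -6120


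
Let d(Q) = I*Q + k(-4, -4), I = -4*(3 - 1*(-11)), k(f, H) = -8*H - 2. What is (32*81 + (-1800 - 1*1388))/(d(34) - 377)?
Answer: 596/2251 ≈ 0.26477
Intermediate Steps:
k(f, H) = -2 - 8*H
I = -56 (I = -4*(3 + 11) = -4*14 = -56)
d(Q) = 30 - 56*Q (d(Q) = -56*Q + (-2 - 8*(-4)) = -56*Q + (-2 + 32) = -56*Q + 30 = 30 - 56*Q)
(32*81 + (-1800 - 1*1388))/(d(34) - 377) = (32*81 + (-1800 - 1*1388))/((30 - 56*34) - 377) = (2592 + (-1800 - 1388))/((30 - 1904) - 377) = (2592 - 3188)/(-1874 - 377) = -596/(-2251) = -596*(-1/2251) = 596/2251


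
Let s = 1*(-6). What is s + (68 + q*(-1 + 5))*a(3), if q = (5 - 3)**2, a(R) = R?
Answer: 246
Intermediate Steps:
q = 4 (q = 2**2 = 4)
s = -6
s + (68 + q*(-1 + 5))*a(3) = -6 + (68 + 4*(-1 + 5))*3 = -6 + (68 + 4*4)*3 = -6 + (68 + 16)*3 = -6 + 84*3 = -6 + 252 = 246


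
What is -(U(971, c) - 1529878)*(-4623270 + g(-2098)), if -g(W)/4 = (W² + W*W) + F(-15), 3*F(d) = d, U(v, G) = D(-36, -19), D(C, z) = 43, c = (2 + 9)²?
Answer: -60942632506470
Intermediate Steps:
c = 121 (c = 11² = 121)
U(v, G) = 43
F(d) = d/3
g(W) = 20 - 8*W² (g(W) = -4*((W² + W*W) + (⅓)*(-15)) = -4*((W² + W²) - 5) = -4*(2*W² - 5) = -4*(-5 + 2*W²) = 20 - 8*W²)
-(U(971, c) - 1529878)*(-4623270 + g(-2098)) = -(43 - 1529878)*(-4623270 + (20 - 8*(-2098)²)) = -(-1529835)*(-4623270 + (20 - 8*4401604)) = -(-1529835)*(-4623270 + (20 - 35212832)) = -(-1529835)*(-4623270 - 35212812) = -(-1529835)*(-39836082) = -1*60942632506470 = -60942632506470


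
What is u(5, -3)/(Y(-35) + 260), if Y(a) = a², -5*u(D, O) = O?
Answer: 1/2475 ≈ 0.00040404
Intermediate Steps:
u(D, O) = -O/5
u(5, -3)/(Y(-35) + 260) = (-⅕*(-3))/((-35)² + 260) = 3/(5*(1225 + 260)) = (⅗)/1485 = (⅗)*(1/1485) = 1/2475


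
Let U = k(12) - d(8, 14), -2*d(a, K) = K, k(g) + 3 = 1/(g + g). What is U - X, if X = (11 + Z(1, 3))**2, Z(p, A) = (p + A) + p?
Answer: -6047/24 ≈ -251.96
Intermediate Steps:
k(g) = -3 + 1/(2*g) (k(g) = -3 + 1/(g + g) = -3 + 1/(2*g))
d(a, K) = -K/2
Z(p, A) = A + 2*p (Z(p, A) = (A + p) + p = A + 2*p)
X = 256 (X = (11 + (3 + 2*1))**2 = (11 + (3 + 2))**2 = (11 + 5)**2 = 16**2 = 256)
U = 97/24 (U = (-3 + (1/2)/12) - (-1)*14/2 = (-3 + (1/2)*(1/12)) - 1*(-7) = (-3 + 1/24) + 7 = -71/24 + 7 = 97/24 ≈ 4.0417)
U - X = 97/24 - 1*256 = 97/24 - 256 = -6047/24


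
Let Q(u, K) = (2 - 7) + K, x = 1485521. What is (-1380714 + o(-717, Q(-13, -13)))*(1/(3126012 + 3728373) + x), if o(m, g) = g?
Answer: -4686357604627298984/2284795 ≈ -2.0511e+12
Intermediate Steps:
Q(u, K) = -5 + K
(-1380714 + o(-717, Q(-13, -13)))*(1/(3126012 + 3728373) + x) = (-1380714 + (-5 - 13))*(1/(3126012 + 3728373) + 1485521) = (-1380714 - 18)*(1/6854385 + 1485521) = -1380732*(1/6854385 + 1485521) = -1380732*10182332859586/6854385 = -4686357604627298984/2284795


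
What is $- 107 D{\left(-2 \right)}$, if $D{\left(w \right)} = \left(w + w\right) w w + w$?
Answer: $1926$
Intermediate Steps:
$D{\left(w \right)} = w + 2 w^{3}$ ($D{\left(w \right)} = 2 w w w + w = 2 w^{2} w + w = 2 w^{3} + w = w + 2 w^{3}$)
$- 107 D{\left(-2 \right)} = - 107 \left(-2 + 2 \left(-2\right)^{3}\right) = - 107 \left(-2 + 2 \left(-8\right)\right) = - 107 \left(-2 - 16\right) = \left(-107\right) \left(-18\right) = 1926$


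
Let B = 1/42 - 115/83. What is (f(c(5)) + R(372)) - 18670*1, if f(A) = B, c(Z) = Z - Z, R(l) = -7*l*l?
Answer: -3441934735/3486 ≈ -9.8736e+5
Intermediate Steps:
R(l) = -7*l²
c(Z) = 0
B = -4747/3486 (B = 1*(1/42) - 115*1/83 = 1/42 - 115/83 = -4747/3486 ≈ -1.3617)
f(A) = -4747/3486
(f(c(5)) + R(372)) - 18670*1 = (-4747/3486 - 7*372²) - 18670*1 = (-4747/3486 - 7*138384) - 18670 = (-4747/3486 - 968688) - 18670 = -3376851115/3486 - 18670 = -3441934735/3486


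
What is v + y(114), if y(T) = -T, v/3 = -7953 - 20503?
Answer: -85482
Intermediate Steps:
v = -85368 (v = 3*(-7953 - 20503) = 3*(-28456) = -85368)
v + y(114) = -85368 - 1*114 = -85368 - 114 = -85482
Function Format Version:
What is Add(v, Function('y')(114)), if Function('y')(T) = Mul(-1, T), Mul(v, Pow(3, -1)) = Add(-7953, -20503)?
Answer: -85482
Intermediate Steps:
v = -85368 (v = Mul(3, Add(-7953, -20503)) = Mul(3, -28456) = -85368)
Add(v, Function('y')(114)) = Add(-85368, Mul(-1, 114)) = Add(-85368, -114) = -85482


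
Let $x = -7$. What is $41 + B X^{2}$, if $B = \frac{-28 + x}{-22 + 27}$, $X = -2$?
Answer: $13$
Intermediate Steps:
$B = -7$ ($B = \frac{-28 - 7}{-22 + 27} = - \frac{35}{5} = \left(-35\right) \frac{1}{5} = -7$)
$41 + B X^{2} = 41 - 7 \left(-2\right)^{2} = 41 - 28 = 13$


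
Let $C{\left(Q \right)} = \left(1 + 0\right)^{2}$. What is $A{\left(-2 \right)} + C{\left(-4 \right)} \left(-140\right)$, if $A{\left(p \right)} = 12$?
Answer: $-128$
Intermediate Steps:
$C{\left(Q \right)} = 1$ ($C{\left(Q \right)} = 1^{2} = 1$)
$A{\left(-2 \right)} + C{\left(-4 \right)} \left(-140\right) = 12 + 1 \left(-140\right) = 12 - 140 = -128$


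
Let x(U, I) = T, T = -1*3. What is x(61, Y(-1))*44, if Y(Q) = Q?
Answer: -132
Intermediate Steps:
T = -3
x(U, I) = -3
x(61, Y(-1))*44 = -3*44 = -132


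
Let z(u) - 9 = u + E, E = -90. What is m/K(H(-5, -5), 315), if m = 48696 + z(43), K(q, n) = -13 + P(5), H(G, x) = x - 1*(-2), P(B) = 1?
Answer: -24329/6 ≈ -4054.8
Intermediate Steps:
H(G, x) = 2 + x (H(G, x) = x + 2 = 2 + x)
K(q, n) = -12 (K(q, n) = -13 + 1 = -12)
z(u) = -81 + u (z(u) = 9 + (u - 90) = 9 + (-90 + u) = -81 + u)
m = 48658 (m = 48696 + (-81 + 43) = 48696 - 38 = 48658)
m/K(H(-5, -5), 315) = 48658/(-12) = 48658*(-1/12) = -24329/6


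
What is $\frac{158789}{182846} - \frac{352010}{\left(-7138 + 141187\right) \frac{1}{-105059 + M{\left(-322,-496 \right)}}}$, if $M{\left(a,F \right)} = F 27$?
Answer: $\frac{7623956492614121}{24510323454} \approx 3.1105 \cdot 10^{5}$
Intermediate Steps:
$M{\left(a,F \right)} = 27 F$
$\frac{158789}{182846} - \frac{352010}{\left(-7138 + 141187\right) \frac{1}{-105059 + M{\left(-322,-496 \right)}}} = \frac{158789}{182846} - \frac{352010}{\left(-7138 + 141187\right) \frac{1}{-105059 + 27 \left(-496\right)}} = 158789 \cdot \frac{1}{182846} - \frac{352010}{134049 \frac{1}{-105059 - 13392}} = \frac{158789}{182846} - \frac{352010}{134049 \frac{1}{-118451}} = \frac{158789}{182846} - \frac{352010}{134049 \left(- \frac{1}{118451}\right)} = \frac{158789}{182846} - \frac{352010}{- \frac{134049}{118451}} = \frac{158789}{182846} - - \frac{41695936510}{134049} = \frac{158789}{182846} + \frac{41695936510}{134049} = \frac{7623956492614121}{24510323454}$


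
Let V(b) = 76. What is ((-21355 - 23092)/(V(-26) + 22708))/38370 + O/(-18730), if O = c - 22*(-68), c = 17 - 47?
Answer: -128244206159/1637417955840 ≈ -0.078321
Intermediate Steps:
c = -30
O = 1466 (O = -30 - 22*(-68) = -30 + 1496 = 1466)
((-21355 - 23092)/(V(-26) + 22708))/38370 + O/(-18730) = ((-21355 - 23092)/(76 + 22708))/38370 + 1466/(-18730) = -44447/22784*(1/38370) + 1466*(-1/18730) = -44447*1/22784*(1/38370) - 733/9365 = -44447/22784*1/38370 - 733/9365 = -44447/874222080 - 733/9365 = -128244206159/1637417955840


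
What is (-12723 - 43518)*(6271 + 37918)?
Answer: -2485233549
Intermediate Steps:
(-12723 - 43518)*(6271 + 37918) = -56241*44189 = -2485233549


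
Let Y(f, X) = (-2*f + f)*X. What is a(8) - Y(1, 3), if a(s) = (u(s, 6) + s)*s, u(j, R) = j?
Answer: 131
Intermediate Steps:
Y(f, X) = -X*f (Y(f, X) = (-f)*X = -X*f)
a(s) = 2*s² (a(s) = (s + s)*s = (2*s)*s = 2*s²)
a(8) - Y(1, 3) = 2*8² - (-1)*3 = 2*64 - 1*(-3) = 128 + 3 = 131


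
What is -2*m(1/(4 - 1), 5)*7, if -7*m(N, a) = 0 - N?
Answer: -2/3 ≈ -0.66667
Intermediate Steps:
m(N, a) = N/7 (m(N, a) = -(0 - N)/7 = -(-1)*N/7 = N/7)
-2*m(1/(4 - 1), 5)*7 = -2/(7*(4 - 1))*7 = -2/(7*3)*7 = -2*1/21*7 = -2/21*7 = -2/3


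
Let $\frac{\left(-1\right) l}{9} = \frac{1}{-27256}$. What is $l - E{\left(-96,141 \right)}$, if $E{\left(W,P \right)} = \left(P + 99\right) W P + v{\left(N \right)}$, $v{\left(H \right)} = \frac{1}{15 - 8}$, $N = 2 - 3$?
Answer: $\frac{619814495687}{190792} \approx 3.2486 \cdot 10^{6}$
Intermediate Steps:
$N = -1$ ($N = 2 - 3 = -1$)
$v{\left(H \right)} = \frac{1}{7}$
$E{\left(W,P \right)} = \frac{1}{7} + P W \left(99 + P\right)$ ($E{\left(W,P \right)} = \left(P + 99\right) W P + \frac{1}{7} = \left(99 + P\right) W P + \frac{1}{7} = W \left(99 + P\right) P + \frac{1}{7} = P W \left(99 + P\right) + \frac{1}{7} = \frac{1}{7} + P W \left(99 + P\right)$)
$l = \frac{9}{27256}$ ($l = - \frac{9}{-27256} = \left(-9\right) \left(- \frac{1}{27256}\right) = \frac{9}{27256} \approx 0.0003302$)
$l - E{\left(-96,141 \right)} = \frac{9}{27256} - \left(\frac{1}{7} - 96 \cdot 141^{2} + 99 \cdot 141 \left(-96\right)\right) = \frac{9}{27256} - \left(\frac{1}{7} - 1908576 - 1340064\right) = \frac{9}{27256} - - \frac{22740479}{7} = \frac{9}{27256} + \frac{22740479}{7} = \frac{619814495687}{190792}$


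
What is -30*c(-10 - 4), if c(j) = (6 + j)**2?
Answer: -1920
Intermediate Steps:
-30*c(-10 - 4) = -30*(6 + (-10 - 4))**2 = -30*(6 - 14)**2 = -30*(-8)**2 = -30*64 = -1920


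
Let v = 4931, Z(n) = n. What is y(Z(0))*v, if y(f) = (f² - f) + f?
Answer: 0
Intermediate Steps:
y(f) = f²
y(Z(0))*v = 0²*4931 = 0*4931 = 0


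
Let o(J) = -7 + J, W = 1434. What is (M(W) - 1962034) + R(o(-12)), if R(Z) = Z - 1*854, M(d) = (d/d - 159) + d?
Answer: -1961631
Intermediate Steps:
M(d) = -158 + d (M(d) = (1 - 159) + d = -158 + d)
R(Z) = -854 + Z (R(Z) = Z - 854 = -854 + Z)
(M(W) - 1962034) + R(o(-12)) = ((-158 + 1434) - 1962034) + (-854 + (-7 - 12)) = (1276 - 1962034) + (-854 - 19) = -1960758 - 873 = -1961631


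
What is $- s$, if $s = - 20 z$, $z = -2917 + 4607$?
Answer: $33800$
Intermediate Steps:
$z = 1690$
$s = -33800$ ($s = \left(-20\right) 1690 = -33800$)
$- s = \left(-1\right) \left(-33800\right) = 33800$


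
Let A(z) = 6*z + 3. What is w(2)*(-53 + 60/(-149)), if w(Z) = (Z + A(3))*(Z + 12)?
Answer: -2562154/149 ≈ -17196.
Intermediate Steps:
A(z) = 3 + 6*z
w(Z) = (12 + Z)*(21 + Z) (w(Z) = (Z + (3 + 6*3))*(Z + 12) = (Z + (3 + 18))*(12 + Z) = (Z + 21)*(12 + Z) = (21 + Z)*(12 + Z) = (12 + Z)*(21 + Z))
w(2)*(-53 + 60/(-149)) = (252 + 2² + 33*2)*(-53 + 60/(-149)) = (252 + 4 + 66)*(-53 + 60*(-1/149)) = 322*(-53 - 60/149) = 322*(-7957/149) = -2562154/149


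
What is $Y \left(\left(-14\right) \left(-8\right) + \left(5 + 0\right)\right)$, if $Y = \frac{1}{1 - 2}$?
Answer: $-117$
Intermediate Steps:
$Y = -1$ ($Y = \frac{1}{-1} = -1$)
$Y \left(\left(-14\right) \left(-8\right) + \left(5 + 0\right)\right) = - (\left(-14\right) \left(-8\right) + \left(5 + 0\right)) = - (112 + 5) = \left(-1\right) 117 = -117$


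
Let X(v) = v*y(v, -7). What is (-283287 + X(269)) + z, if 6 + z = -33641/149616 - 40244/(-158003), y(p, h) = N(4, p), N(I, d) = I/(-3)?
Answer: -6705461396795899/23639776848 ≈ -2.8365e+5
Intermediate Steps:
N(I, d) = -I/3 (N(I, d) = I*(-⅓) = -I/3)
y(p, h) = -4/3 (y(p, h) = -⅓*4 = -4/3)
z = -141132893707/23639776848 (z = -6 + (-33641/149616 - 40244/(-158003)) = -6 + (-33641*1/149616 - 40244*(-1/158003)) = -6 + (-33641/149616 + 40244/158003) = -6 + 705767381/23639776848 = -141132893707/23639776848 ≈ -5.9701)
X(v) = -4*v/3 (X(v) = v*(-4/3) = -4*v/3)
(-283287 + X(269)) + z = (-283287 - 4/3*269) - 141132893707/23639776848 = (-283287 - 1076/3) - 141132893707/23639776848 = -850937/3 - 141132893707/23639776848 = -6705461396795899/23639776848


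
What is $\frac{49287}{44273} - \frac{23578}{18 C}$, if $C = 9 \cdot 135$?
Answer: $\frac{17018948}{484125255} \approx 0.035154$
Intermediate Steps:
$C = 1215$
$\frac{49287}{44273} - \frac{23578}{18 C} = \frac{49287}{44273} - \frac{23578}{18 \cdot 1215} = 49287 \cdot \frac{1}{44273} - \frac{23578}{21870} = \frac{49287}{44273} - \frac{11789}{10935} = \frac{17018948}{484125255}$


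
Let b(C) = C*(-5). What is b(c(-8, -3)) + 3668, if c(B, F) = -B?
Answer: 3628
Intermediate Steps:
b(C) = -5*C
b(c(-8, -3)) + 3668 = -(-5)*(-8) + 3668 = -5*8 + 3668 = -40 + 3668 = 3628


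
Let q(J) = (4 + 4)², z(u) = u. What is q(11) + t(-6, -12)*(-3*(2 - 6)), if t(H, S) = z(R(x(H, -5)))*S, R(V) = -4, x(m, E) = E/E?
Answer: 640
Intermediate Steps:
x(m, E) = 1
q(J) = 64 (q(J) = 8² = 64)
t(H, S) = -4*S
q(11) + t(-6, -12)*(-3*(2 - 6)) = 64 + (-4*(-12))*(-3*(2 - 6)) = 64 + 48*(-3*(-4)) = 64 + 48*12 = 64 + 576 = 640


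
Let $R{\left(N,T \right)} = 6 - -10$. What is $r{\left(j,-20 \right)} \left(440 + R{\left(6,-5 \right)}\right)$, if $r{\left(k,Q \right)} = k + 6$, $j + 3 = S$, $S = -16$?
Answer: $-5928$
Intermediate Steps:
$R{\left(N,T \right)} = 16$ ($R{\left(N,T \right)} = 6 + 10 = 16$)
$j = -19$ ($j = -3 - 16 = -19$)
$r{\left(k,Q \right)} = 6 + k$
$r{\left(j,-20 \right)} \left(440 + R{\left(6,-5 \right)}\right) = \left(6 - 19\right) \left(440 + 16\right) = \left(-13\right) 456 = -5928$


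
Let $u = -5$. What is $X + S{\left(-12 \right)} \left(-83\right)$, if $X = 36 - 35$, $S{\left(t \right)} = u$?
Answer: $416$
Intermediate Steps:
$S{\left(t \right)} = -5$
$X = 1$
$X + S{\left(-12 \right)} \left(-83\right) = 1 - -415 = 1 + 415 = 416$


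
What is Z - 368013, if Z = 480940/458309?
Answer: -168663189077/458309 ≈ -3.6801e+5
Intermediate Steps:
Z = 480940/458309 (Z = 480940*(1/458309) = 480940/458309 ≈ 1.0494)
Z - 368013 = 480940/458309 - 368013 = -168663189077/458309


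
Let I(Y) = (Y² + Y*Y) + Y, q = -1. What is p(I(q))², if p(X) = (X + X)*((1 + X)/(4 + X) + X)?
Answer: 196/25 ≈ 7.8400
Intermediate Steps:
I(Y) = Y + 2*Y² (I(Y) = (Y² + Y²) + Y = 2*Y² + Y = Y + 2*Y²)
p(X) = 2*X*(X + (1 + X)/(4 + X)) (p(X) = (2*X)*((1 + X)/(4 + X) + X) = (2*X)*(X + (1 + X)/(4 + X)) = 2*X*(X + (1 + X)/(4 + X)))
p(I(q))² = (2*(-(1 + 2*(-1)))*(1 + (-(1 + 2*(-1)))² + 5*(-(1 + 2*(-1))))/(4 - (1 + 2*(-1))))² = (2*(-(1 - 2))*(1 + (-(1 - 2))² + 5*(-(1 - 2)))/(4 - (1 - 2)))² = (2*(-1*(-1))*(1 + (-1*(-1))² + 5*(-1*(-1)))/(4 - 1*(-1)))² = (2*1*(1 + 1² + 5*1)/(4 + 1))² = (2*1*(1 + 1 + 5)/5)² = (2*1*(⅕)*7)² = (14/5)² = 196/25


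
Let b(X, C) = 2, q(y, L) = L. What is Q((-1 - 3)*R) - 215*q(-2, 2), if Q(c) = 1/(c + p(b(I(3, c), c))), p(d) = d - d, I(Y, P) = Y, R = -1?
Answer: -1719/4 ≈ -429.75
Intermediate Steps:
p(d) = 0
Q(c) = 1/c (Q(c) = 1/(c + 0) = 1/c)
Q((-1 - 3)*R) - 215*q(-2, 2) = 1/((-1 - 3)*(-1)) - 215*2 = 1/(-4*(-1)) - 430 = 1/4 - 430 = ¼ - 430 = -1719/4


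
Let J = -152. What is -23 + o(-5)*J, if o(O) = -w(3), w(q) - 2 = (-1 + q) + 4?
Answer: 1193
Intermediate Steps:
w(q) = 5 + q (w(q) = 2 + ((-1 + q) + 4) = 2 + (3 + q) = 5 + q)
o(O) = -8 (o(O) = -(5 + 3) = -1*8 = -8)
-23 + o(-5)*J = -23 - 8*(-152) = -23 + 1216 = 1193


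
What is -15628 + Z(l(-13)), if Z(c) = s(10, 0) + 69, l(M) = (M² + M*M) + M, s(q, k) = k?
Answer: -15559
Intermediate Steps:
l(M) = M + 2*M² (l(M) = (M² + M²) + M = 2*M² + M = M + 2*M²)
Z(c) = 69 (Z(c) = 0 + 69 = 69)
-15628 + Z(l(-13)) = -15628 + 69 = -15559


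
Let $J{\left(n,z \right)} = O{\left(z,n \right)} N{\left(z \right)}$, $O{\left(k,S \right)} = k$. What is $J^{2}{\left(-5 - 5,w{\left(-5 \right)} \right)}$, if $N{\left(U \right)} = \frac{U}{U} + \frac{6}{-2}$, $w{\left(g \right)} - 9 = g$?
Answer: $64$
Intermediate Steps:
$w{\left(g \right)} = 9 + g$
$N{\left(U \right)} = -2$ ($N{\left(U \right)} = 1 + 6 \left(- \frac{1}{2}\right) = 1 - 3 = -2$)
$J{\left(n,z \right)} = - 2 z$ ($J{\left(n,z \right)} = z \left(-2\right) = - 2 z$)
$J^{2}{\left(-5 - 5,w{\left(-5 \right)} \right)} = \left(- 2 \left(9 - 5\right)\right)^{2} = \left(\left(-2\right) 4\right)^{2} = \left(-8\right)^{2} = 64$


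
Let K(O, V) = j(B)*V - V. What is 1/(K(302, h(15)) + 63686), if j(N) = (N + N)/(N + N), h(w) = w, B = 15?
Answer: 1/63686 ≈ 1.5702e-5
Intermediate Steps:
j(N) = 1 (j(N) = (2*N)/((2*N)) = (2*N)*(1/(2*N)) = 1)
K(O, V) = 0 (K(O, V) = 1*V - V = V - V = 0)
1/(K(302, h(15)) + 63686) = 1/(0 + 63686) = 1/63686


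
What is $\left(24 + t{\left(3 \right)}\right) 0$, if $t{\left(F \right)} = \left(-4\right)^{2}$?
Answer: $0$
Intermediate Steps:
$t{\left(F \right)} = 16$
$\left(24 + t{\left(3 \right)}\right) 0 = \left(24 + 16\right) 0 = 40 \cdot 0 = 0$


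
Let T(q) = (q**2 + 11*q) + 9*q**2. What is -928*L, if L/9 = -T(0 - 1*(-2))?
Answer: 517824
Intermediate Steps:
T(q) = 10*q**2 + 11*q
L = -558 (L = 9*(-(0 - 1*(-2))*(11 + 10*(0 - 1*(-2)))) = 9*(-(0 + 2)*(11 + 10*(0 + 2))) = 9*(-2*(11 + 10*2)) = 9*(-2*(11 + 20)) = 9*(-2*31) = 9*(-1*62) = 9*(-62) = -558)
-928*L = -928*(-558) = 517824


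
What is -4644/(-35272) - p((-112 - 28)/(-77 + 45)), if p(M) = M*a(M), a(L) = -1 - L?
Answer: 6672697/282176 ≈ 23.647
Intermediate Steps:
p(M) = M*(-1 - M)
-4644/(-35272) - p((-112 - 28)/(-77 + 45)) = -4644/(-35272) - (-1)*(-112 - 28)/(-77 + 45)*(1 + (-112 - 28)/(-77 + 45)) = -4644*(-1/35272) - (-1)*(-140/(-32))*(1 - 140/(-32)) = 1161/8818 - (-1)*(-140*(-1/32))*(1 - 140*(-1/32)) = 1161/8818 - (-1)*35*(1 + 35/8)/8 = 1161/8818 - (-1)*35*43/(8*8) = 1161/8818 - 1*(-1505/64) = 1161/8818 + 1505/64 = 6672697/282176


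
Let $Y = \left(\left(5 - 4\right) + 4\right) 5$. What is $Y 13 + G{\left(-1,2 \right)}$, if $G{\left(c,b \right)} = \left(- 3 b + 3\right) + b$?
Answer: $324$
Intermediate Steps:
$G{\left(c,b \right)} = 3 - 2 b$ ($G{\left(c,b \right)} = \left(3 - 3 b\right) + b = 3 - 2 b$)
$Y = 25$ ($Y = \left(\left(5 - 4\right) + 4\right) 5 = \left(1 + 4\right) 5 = 5 \cdot 5 = 25$)
$Y 13 + G{\left(-1,2 \right)} = 25 \cdot 13 + \left(3 - 4\right) = 325 + \left(3 - 4\right) = 325 - 1 = 324$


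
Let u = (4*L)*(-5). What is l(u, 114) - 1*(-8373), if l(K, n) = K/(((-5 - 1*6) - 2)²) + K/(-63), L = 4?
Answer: 89155811/10647 ≈ 8373.8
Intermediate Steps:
u = -80 (u = (4*4)*(-5) = 16*(-5) = -80)
l(K, n) = -106*K/10647 (l(K, n) = K/(((-5 - 6) - 2)²) + K*(-1/63) = K/((-11 - 2)²) - K/63 = K/((-13)²) - K/63 = K/169 - K/63 = -106*K/10647)
l(u, 114) - 1*(-8373) = -106/10647*(-80) - 1*(-8373) = 8480/10647 + 8373 = 89155811/10647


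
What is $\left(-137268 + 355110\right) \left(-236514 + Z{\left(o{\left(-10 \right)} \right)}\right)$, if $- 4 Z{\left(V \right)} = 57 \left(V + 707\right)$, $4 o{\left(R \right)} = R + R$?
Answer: $-53701865235$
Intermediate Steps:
$o{\left(R \right)} = \frac{R}{2}$ ($o{\left(R \right)} = \frac{R + R}{4} = \frac{2 R}{4} = \frac{R}{2}$)
$Z{\left(V \right)} = - \frac{40299}{4} - \frac{57 V}{4}$ ($Z{\left(V \right)} = - \frac{57 \left(V + 707\right)}{4} = - \frac{57 \left(707 + V\right)}{4} = - \frac{40299 + 57 V}{4} = - \frac{40299}{4} - \frac{57 V}{4}$)
$\left(-137268 + 355110\right) \left(-236514 + Z{\left(o{\left(-10 \right)} \right)}\right) = \left(-137268 + 355110\right) \left(-236514 - \left(\frac{40299}{4} + \frac{57 \cdot \frac{1}{2} \left(-10\right)}{4}\right)\right) = 217842 \left(-236514 - \frac{20007}{2}\right) = 217842 \left(- \frac{493035}{2}\right) = -53701865235$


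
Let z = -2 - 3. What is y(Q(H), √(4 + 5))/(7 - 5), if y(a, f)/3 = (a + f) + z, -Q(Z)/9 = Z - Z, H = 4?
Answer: -3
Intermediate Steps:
z = -5
Q(Z) = 0 (Q(Z) = -9*(Z - Z) = -9*0 = 0)
y(a, f) = -15 + 3*a + 3*f (y(a, f) = 3*((a + f) - 5) = 3*(-5 + a + f) = -15 + 3*a + 3*f)
y(Q(H), √(4 + 5))/(7 - 5) = (-15 + 3*0 + 3*√(4 + 5))/(7 - 5) = (-15 + 0 + 3*√9)/2 = (-15 + 0 + 3*3)*(½) = (-15 + 0 + 9)*(½) = -6*½ = -3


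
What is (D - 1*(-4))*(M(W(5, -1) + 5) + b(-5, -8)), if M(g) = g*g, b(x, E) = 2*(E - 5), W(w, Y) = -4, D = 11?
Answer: -375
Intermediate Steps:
b(x, E) = -10 + 2*E (b(x, E) = 2*(-5 + E) = -10 + 2*E)
M(g) = g**2
(D - 1*(-4))*(M(W(5, -1) + 5) + b(-5, -8)) = (11 - 1*(-4))*((-4 + 5)**2 + (-10 + 2*(-8))) = (11 + 4)*(1**2 + (-10 - 16)) = 15*(1 - 26) = 15*(-25) = -375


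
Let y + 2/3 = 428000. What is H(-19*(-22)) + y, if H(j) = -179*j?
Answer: 1059532/3 ≈ 3.5318e+5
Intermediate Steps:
y = 1283998/3 (y = -⅔ + 428000 = 1283998/3 ≈ 4.2800e+5)
H(-19*(-22)) + y = -(-3401)*(-22) + 1283998/3 = -179*418 + 1283998/3 = -74822 + 1283998/3 = 1059532/3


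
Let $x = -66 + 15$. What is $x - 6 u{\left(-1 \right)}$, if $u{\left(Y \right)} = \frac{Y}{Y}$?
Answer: $-57$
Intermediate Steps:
$u{\left(Y \right)} = 1$
$x = -51$
$x - 6 u{\left(-1 \right)} = -51 - 6 = -57$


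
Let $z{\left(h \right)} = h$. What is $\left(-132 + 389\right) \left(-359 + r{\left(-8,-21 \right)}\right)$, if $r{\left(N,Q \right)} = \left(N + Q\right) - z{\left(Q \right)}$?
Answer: $-94319$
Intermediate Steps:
$r{\left(N,Q \right)} = N$ ($r{\left(N,Q \right)} = \left(N + Q\right) - Q = N$)
$\left(-132 + 389\right) \left(-359 + r{\left(-8,-21 \right)}\right) = \left(-132 + 389\right) \left(-359 - 8\right) = 257 \left(-367\right) = -94319$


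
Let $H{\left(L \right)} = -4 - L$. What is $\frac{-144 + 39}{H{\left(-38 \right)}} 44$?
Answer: $- \frac{2310}{17} \approx -135.88$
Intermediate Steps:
$\frac{-144 + 39}{H{\left(-38 \right)}} 44 = \frac{-144 + 39}{-4 - -38} \cdot 44 = - \frac{105}{-4 + 38} \cdot 44 = - \frac{105}{34} \cdot 44 = \left(-105\right) \frac{1}{34} \cdot 44 = \left(- \frac{105}{34}\right) 44 = - \frac{2310}{17}$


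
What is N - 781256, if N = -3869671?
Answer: -4650927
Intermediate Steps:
N - 781256 = -3869671 - 781256 = -4650927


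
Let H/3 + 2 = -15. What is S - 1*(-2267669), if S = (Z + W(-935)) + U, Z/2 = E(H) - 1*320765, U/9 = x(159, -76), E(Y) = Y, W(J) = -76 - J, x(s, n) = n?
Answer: 1626212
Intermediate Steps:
H = -51 (H = -6 + 3*(-15) = -6 - 45 = -51)
U = -684 (U = 9*(-76) = -684)
Z = -641632 (Z = 2*(-51 - 1*320765) = 2*(-51 - 320765) = 2*(-320816) = -641632)
S = -641457 (S = (-641632 + (-76 - 1*(-935))) - 684 = (-641632 + (-76 + 935)) - 684 = (-641632 + 859) - 684 = -640773 - 684 = -641457)
S - 1*(-2267669) = -641457 - 1*(-2267669) = -641457 + 2267669 = 1626212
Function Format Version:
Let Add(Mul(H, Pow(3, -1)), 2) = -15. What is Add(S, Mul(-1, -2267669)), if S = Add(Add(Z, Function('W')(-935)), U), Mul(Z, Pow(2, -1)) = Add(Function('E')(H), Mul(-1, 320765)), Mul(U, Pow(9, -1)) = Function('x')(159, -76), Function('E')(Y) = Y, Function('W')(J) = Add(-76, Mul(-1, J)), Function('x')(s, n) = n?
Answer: 1626212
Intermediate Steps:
H = -51 (H = Add(-6, Mul(3, -15)) = Add(-6, -45) = -51)
U = -684 (U = Mul(9, -76) = -684)
Z = -641632 (Z = Mul(2, Add(-51, Mul(-1, 320765))) = Mul(2, Add(-51, -320765)) = Mul(2, -320816) = -641632)
S = -641457 (S = Add(Add(-641632, Add(-76, Mul(-1, -935))), -684) = Add(Add(-641632, Add(-76, 935)), -684) = Add(Add(-641632, 859), -684) = Add(-640773, -684) = -641457)
Add(S, Mul(-1, -2267669)) = Add(-641457, Mul(-1, -2267669)) = Add(-641457, 2267669) = 1626212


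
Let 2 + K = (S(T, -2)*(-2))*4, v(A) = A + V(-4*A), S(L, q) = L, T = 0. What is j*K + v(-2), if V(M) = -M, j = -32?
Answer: 54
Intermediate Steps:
v(A) = 5*A (v(A) = A - (-4)*A = A + 4*A = 5*A)
K = -2 (K = -2 + (0*(-2))*4 = -2 + 0*4 = -2 + 0 = -2)
j*K + v(-2) = -32*(-2) + 5*(-2) = 64 - 10 = 54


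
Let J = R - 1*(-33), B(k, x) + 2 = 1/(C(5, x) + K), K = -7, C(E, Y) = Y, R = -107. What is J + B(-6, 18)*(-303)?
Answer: 5549/11 ≈ 504.45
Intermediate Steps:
B(k, x) = -2 + 1/(-7 + x) (B(k, x) = -2 + 1/(x - 7) = -2 + 1/(-7 + x))
J = -74 (J = -107 - 1*(-33) = -107 + 33 = -74)
J + B(-6, 18)*(-303) = -74 + ((15 - 2*18)/(-7 + 18))*(-303) = -74 + ((15 - 36)/11)*(-303) = -74 + ((1/11)*(-21))*(-303) = -74 - 21/11*(-303) = -74 + 6363/11 = 5549/11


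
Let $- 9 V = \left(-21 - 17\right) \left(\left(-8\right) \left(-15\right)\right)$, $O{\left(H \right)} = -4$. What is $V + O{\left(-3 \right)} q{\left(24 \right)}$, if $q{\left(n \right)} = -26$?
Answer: $\frac{1832}{3} \approx 610.67$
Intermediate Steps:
$V = \frac{1520}{3}$ ($V = - \frac{\left(-21 - 17\right) \left(\left(-8\right) \left(-15\right)\right)}{9} = - \frac{\left(-38\right) 120}{9} = \left(- \frac{1}{9}\right) \left(-4560\right) = \frac{1520}{3} \approx 506.67$)
$V + O{\left(-3 \right)} q{\left(24 \right)} = \frac{1520}{3} - -104 = \frac{1520}{3} + 104 = \frac{1832}{3}$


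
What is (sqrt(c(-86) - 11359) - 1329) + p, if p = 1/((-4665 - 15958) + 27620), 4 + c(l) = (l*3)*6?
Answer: -9299012/6997 + I*sqrt(12911) ≈ -1329.0 + 113.63*I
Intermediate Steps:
c(l) = -4 + 18*l (c(l) = -4 + (l*3)*6 = -4 + (3*l)*6 = -4 + 18*l)
p = 1/6997 (p = 1/(-20623 + 27620) = 1/6997 ≈ 0.00014292)
(sqrt(c(-86) - 11359) - 1329) + p = (sqrt((-4 + 18*(-86)) - 11359) - 1329) + 1/6997 = (sqrt((-4 - 1548) - 11359) - 1329) + 1/6997 = (sqrt(-1552 - 11359) - 1329) + 1/6997 = (sqrt(-12911) - 1329) + 1/6997 = (I*sqrt(12911) - 1329) + 1/6997 = (-1329 + I*sqrt(12911)) + 1/6997 = -9299012/6997 + I*sqrt(12911)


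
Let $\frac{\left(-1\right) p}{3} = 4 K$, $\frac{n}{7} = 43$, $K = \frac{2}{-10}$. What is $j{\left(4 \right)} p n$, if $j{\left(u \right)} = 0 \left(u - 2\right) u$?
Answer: $0$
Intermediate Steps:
$K = - \frac{1}{5}$ ($K = 2 \left(- \frac{1}{10}\right) = - \frac{1}{5} \approx -0.2$)
$j{\left(u \right)} = 0$ ($j{\left(u \right)} = 0 \left(-2 + u\right) u = 0 u = 0$)
$n = 301$ ($n = 7 \cdot 43 = 301$)
$p = \frac{12}{5}$ ($p = - 3 \cdot 4 \left(- \frac{1}{5}\right) = \left(-3\right) \left(- \frac{4}{5}\right) = \frac{12}{5} \approx 2.4$)
$j{\left(4 \right)} p n = 0 \cdot \frac{12}{5} \cdot 301 = 0 \cdot 301 = 0$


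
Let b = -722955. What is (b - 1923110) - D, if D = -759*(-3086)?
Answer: -4988339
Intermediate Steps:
D = 2342274
(b - 1923110) - D = (-722955 - 1923110) - 1*2342274 = -2646065 - 2342274 = -4988339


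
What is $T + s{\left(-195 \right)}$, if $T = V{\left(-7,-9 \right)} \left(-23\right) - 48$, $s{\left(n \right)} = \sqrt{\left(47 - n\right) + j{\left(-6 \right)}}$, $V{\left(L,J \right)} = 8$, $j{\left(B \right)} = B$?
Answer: $-232 + 2 \sqrt{59} \approx -216.64$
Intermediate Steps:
$s{\left(n \right)} = \sqrt{41 - n}$ ($s{\left(n \right)} = \sqrt{\left(47 - n\right) - 6} = \sqrt{41 - n}$)
$T = -232$ ($T = 8 \left(-23\right) - 48 = -184 - 48 = -232$)
$T + s{\left(-195 \right)} = -232 + \sqrt{41 - -195} = -232 + \sqrt{41 + 195} = -232 + \sqrt{236} = -232 + 2 \sqrt{59}$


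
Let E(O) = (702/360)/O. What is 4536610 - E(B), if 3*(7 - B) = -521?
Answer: 49176852283/10840 ≈ 4.5366e+6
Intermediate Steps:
B = 542/3 (B = 7 - ⅓*(-521) = 7 + 521/3 = 542/3 ≈ 180.67)
E(O) = 39/(20*O) (E(O) = (702*(1/360))/O = 39/(20*O))
4536610 - E(B) = 4536610 - 39/(20*542/3) = 4536610 - 39*3/(20*542) = 4536610 - 1*117/10840 = 4536610 - 117/10840 = 49176852283/10840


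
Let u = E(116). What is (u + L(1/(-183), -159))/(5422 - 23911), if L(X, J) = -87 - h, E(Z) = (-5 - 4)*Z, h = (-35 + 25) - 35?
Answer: 362/6163 ≈ 0.058738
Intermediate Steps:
h = -45 (h = -10 - 35 = -45)
E(Z) = -9*Z
u = -1044 (u = -9*116 = -1044)
L(X, J) = -42 (L(X, J) = -87 - 1*(-45) = -87 + 45 = -42)
(u + L(1/(-183), -159))/(5422 - 23911) = (-1044 - 42)/(5422 - 23911) = -1086/(-18489) = -1086*(-1/18489) = 362/6163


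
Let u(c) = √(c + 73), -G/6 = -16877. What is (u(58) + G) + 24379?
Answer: 125641 + √131 ≈ 1.2565e+5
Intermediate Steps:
G = 101262 (G = -6*(-16877) = 101262)
u(c) = √(73 + c)
(u(58) + G) + 24379 = (√(73 + 58) + 101262) + 24379 = (√131 + 101262) + 24379 = (101262 + √131) + 24379 = 125641 + √131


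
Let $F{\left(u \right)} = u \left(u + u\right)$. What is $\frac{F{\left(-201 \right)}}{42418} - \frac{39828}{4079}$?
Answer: $- \frac{679916373}{86511511} \approx -7.8593$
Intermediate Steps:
$F{\left(u \right)} = 2 u^{2}$ ($F{\left(u \right)} = u 2 u = 2 u^{2}$)
$\frac{F{\left(-201 \right)}}{42418} - \frac{39828}{4079} = \frac{2 \left(-201\right)^{2}}{42418} - \frac{39828}{4079} = 2 \cdot 40401 \cdot \frac{1}{42418} - \frac{39828}{4079} = 80802 \cdot \frac{1}{42418} - \frac{39828}{4079} = \frac{40401}{21209} - \frac{39828}{4079} = - \frac{679916373}{86511511}$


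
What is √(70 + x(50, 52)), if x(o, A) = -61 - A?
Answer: I*√43 ≈ 6.5574*I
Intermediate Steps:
√(70 + x(50, 52)) = √(70 + (-61 - 1*52)) = √(70 + (-61 - 52)) = √(70 - 113) = √(-43) = I*√43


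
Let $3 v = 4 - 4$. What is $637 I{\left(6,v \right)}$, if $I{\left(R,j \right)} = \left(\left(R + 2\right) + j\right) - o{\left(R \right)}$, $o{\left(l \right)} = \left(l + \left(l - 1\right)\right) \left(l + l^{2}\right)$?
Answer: $-289198$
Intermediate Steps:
$v = 0$ ($v = \frac{4 - 4}{3} = \frac{1}{3} \cdot 0 = 0$)
$o{\left(l \right)} = \left(-1 + 2 l\right) \left(l + l^{2}\right)$ ($o{\left(l \right)} = \left(l + \left(l - 1\right)\right) \left(l + l^{2}\right) = \left(l + \left(-1 + l\right)\right) \left(l + l^{2}\right) = \left(-1 + 2 l\right) \left(l + l^{2}\right)$)
$I{\left(R,j \right)} = 2 + R + j - R \left(-1 + R + 2 R^{2}\right)$ ($I{\left(R,j \right)} = \left(\left(R + 2\right) + j\right) - R \left(-1 + R + 2 R^{2}\right) = \left(\left(2 + R\right) + j\right) - R \left(-1 + R + 2 R^{2}\right) = \left(2 + R + j\right) - R \left(-1 + R + 2 R^{2}\right) = 2 + R + j - R \left(-1 + R + 2 R^{2}\right)$)
$637 I{\left(6,v \right)} = 637 \left(2 + 6 + 0 - 6 \left(-1 + 6 + 2 \cdot 6^{2}\right)\right) = 637 \left(2 + 6 + 0 - 6 \left(-1 + 6 + 2 \cdot 36\right)\right) = 637 \left(2 + 6 + 0 - 6 \left(-1 + 6 + 72\right)\right) = 637 \left(2 + 6 + 0 - 6 \cdot 77\right) = 637 \left(2 + 6 + 0 - 462\right) = 637 \left(-454\right) = -289198$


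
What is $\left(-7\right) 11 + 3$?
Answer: $-74$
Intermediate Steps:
$\left(-7\right) 11 + 3 = -77 + 3 = -74$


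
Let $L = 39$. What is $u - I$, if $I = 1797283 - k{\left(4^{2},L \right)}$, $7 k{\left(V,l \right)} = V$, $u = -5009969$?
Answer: $- \frac{47650748}{7} \approx -6.8072 \cdot 10^{6}$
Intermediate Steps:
$k{\left(V,l \right)} = \frac{V}{7}$
$I = \frac{12580965}{7}$ ($I = 1797283 - \frac{4^{2}}{7} = 1797283 - \frac{1}{7} \cdot 16 = 1797283 - \frac{16}{7} = \frac{12580965}{7} \approx 1.7973 \cdot 10^{6}$)
$u - I = -5009969 - \frac{12580965}{7} = - \frac{47650748}{7}$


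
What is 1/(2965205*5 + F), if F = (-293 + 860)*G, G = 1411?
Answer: 1/15626062 ≈ 6.3996e-8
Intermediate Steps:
F = 800037 (F = (-293 + 860)*1411 = 567*1411 = 800037)
1/(2965205*5 + F) = 1/(2965205*5 + 800037) = 1/(14826025 + 800037) = 1/15626062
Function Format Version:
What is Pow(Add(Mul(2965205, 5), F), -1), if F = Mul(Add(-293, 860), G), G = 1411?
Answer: Rational(1, 15626062) ≈ 6.3996e-8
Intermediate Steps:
F = 800037 (F = Mul(Add(-293, 860), 1411) = Mul(567, 1411) = 800037)
Pow(Add(Mul(2965205, 5), F), -1) = Pow(Add(Mul(2965205, 5), 800037), -1) = Pow(Add(14826025, 800037), -1) = Pow(15626062, -1) = Rational(1, 15626062)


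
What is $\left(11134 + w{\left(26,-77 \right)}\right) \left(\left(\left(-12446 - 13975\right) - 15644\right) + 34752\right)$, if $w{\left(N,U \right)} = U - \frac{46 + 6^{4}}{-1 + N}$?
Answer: $- \frac{2011681979}{25} \approx -8.0467 \cdot 10^{7}$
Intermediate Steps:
$w{\left(N,U \right)} = U - \frac{1342}{-1 + N}$ ($w{\left(N,U \right)} = U - \frac{46 + 1296}{-1 + N} = U - \frac{1342}{-1 + N}$)
$\left(11134 + w{\left(26,-77 \right)}\right) \left(\left(\left(-12446 - 13975\right) - 15644\right) + 34752\right) = \left(11134 + \frac{-1342 - -77 + 26 \left(-77\right)}{-1 + 26}\right) \left(\left(\left(-12446 - 13975\right) - 15644\right) + 34752\right) = \left(11134 + \frac{-1342 + 77 - 2002}{25}\right) \left(\left(-26421 - 15644\right) + 34752\right) = \left(11134 + \frac{1}{25} \left(-3267\right)\right) \left(-42065 + 34752\right) = \left(11134 - \frac{3267}{25}\right) \left(-7313\right) = \frac{275083}{25} \left(-7313\right) = - \frac{2011681979}{25}$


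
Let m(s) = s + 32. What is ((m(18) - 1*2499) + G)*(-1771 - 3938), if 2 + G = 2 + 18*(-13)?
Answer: 15317247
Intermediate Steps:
m(s) = 32 + s
G = -234 (G = -2 + (2 + 18*(-13)) = -2 + (2 - 234) = -2 - 232 = -234)
((m(18) - 1*2499) + G)*(-1771 - 3938) = (((32 + 18) - 1*2499) - 234)*(-1771 - 3938) = ((50 - 2499) - 234)*(-5709) = (-2449 - 234)*(-5709) = -2683*(-5709) = 15317247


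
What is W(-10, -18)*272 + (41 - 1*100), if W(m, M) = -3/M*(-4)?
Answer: -721/3 ≈ -240.33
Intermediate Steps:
W(m, M) = 12/M
W(-10, -18)*272 + (41 - 1*100) = (12/(-18))*272 + (41 - 1*100) = (12*(-1/18))*272 + (41 - 100) = -2/3*272 - 59 = -544/3 - 59 = -721/3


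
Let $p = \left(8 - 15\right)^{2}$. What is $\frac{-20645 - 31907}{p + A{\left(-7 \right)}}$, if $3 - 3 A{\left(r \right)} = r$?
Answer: $- \frac{157656}{157} \approx -1004.2$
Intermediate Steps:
$p = 49$ ($p = \left(-7\right)^{2} = 49$)
$A{\left(r \right)} = 1 - \frac{r}{3}$
$\frac{-20645 - 31907}{p + A{\left(-7 \right)}} = \frac{-20645 - 31907}{49 + \left(1 - - \frac{7}{3}\right)} = - \frac{52552}{49 + \left(1 + \frac{7}{3}\right)} = - \frac{52552}{49 + \frac{10}{3}} = - \frac{52552}{\frac{157}{3}} = \left(-52552\right) \frac{3}{157} = - \frac{157656}{157}$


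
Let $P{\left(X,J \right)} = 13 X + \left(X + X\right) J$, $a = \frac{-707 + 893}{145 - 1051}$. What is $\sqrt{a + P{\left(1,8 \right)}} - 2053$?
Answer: $-2053 + \frac{2 \sqrt{164137}}{151} \approx -2047.6$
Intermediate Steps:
$a = - \frac{31}{151}$ ($a = \frac{186}{-906} = 186 \left(- \frac{1}{906}\right) = - \frac{31}{151} \approx -0.2053$)
$P{\left(X,J \right)} = 13 X + 2 J X$ ($P{\left(X,J \right)} = 13 X + 2 X J = 13 X + 2 J X$)
$\sqrt{a + P{\left(1,8 \right)}} - 2053 = \sqrt{- \frac{31}{151} + 1 \left(13 + 2 \cdot 8\right)} - 2053 = \sqrt{- \frac{31}{151} + 1 \left(13 + 16\right)} - 2053 = \sqrt{- \frac{31}{151} + 1 \cdot 29} - 2053 = \sqrt{- \frac{31}{151} + 29} - 2053 = \sqrt{\frac{4348}{151}} - 2053 = \frac{2 \sqrt{164137}}{151} - 2053 = -2053 + \frac{2 \sqrt{164137}}{151}$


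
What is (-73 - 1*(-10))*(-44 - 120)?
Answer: 10332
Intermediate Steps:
(-73 - 1*(-10))*(-44 - 120) = (-73 + 10)*(-164) = -63*(-164) = 10332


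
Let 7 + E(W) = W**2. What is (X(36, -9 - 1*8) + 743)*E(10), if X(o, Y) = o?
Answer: 72447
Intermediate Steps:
E(W) = -7 + W**2
(X(36, -9 - 1*8) + 743)*E(10) = (36 + 743)*(-7 + 10**2) = 779*(-7 + 100) = 779*93 = 72447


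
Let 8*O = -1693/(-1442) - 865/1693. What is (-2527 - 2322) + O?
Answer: -94701523433/19530448 ≈ -4848.9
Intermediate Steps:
O = 1618919/19530448 (O = (-1693/(-1442) - 865/1693)/8 = (-1693*(-1/1442) - 865*1/1693)/8 = (1693/1442 - 865/1693)/8 = (1/8)*(1618919/2441306) = 1618919/19530448 ≈ 0.082892)
(-2527 - 2322) + O = (-2527 - 2322) + 1618919/19530448 = -4849 + 1618919/19530448 = -94701523433/19530448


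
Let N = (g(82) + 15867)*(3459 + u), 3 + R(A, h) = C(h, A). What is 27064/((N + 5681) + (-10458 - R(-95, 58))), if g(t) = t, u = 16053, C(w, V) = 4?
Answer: 13532/155596055 ≈ 8.6969e-5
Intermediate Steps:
R(A, h) = 1 (R(A, h) = -3 + 4 = 1)
N = 311196888 (N = (82 + 15867)*(3459 + 16053) = 15949*19512 = 311196888)
27064/((N + 5681) + (-10458 - R(-95, 58))) = 27064/((311196888 + 5681) + (-10458 - 1*1)) = 27064/(311202569 + (-10458 - 1)) = 27064/(311202569 - 10459) = 27064/311192110 = 27064*(1/311192110) = 13532/155596055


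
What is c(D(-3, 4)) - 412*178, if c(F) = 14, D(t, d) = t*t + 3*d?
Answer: -73322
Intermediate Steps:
D(t, d) = t² + 3*d
c(D(-3, 4)) - 412*178 = 14 - 412*178 = 14 - 73336 = -73322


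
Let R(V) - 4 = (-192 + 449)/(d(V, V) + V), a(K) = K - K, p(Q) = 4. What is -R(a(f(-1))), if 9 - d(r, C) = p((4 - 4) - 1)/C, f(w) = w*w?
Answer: nan ≈ nan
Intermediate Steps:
f(w) = w²
d(r, C) = 9 - 4/C
a(K) = 0
R(V) = 4 + 257/(9 + V - 4/V) (R(V) = 4 + (-192 + 449)/((9 - 4/V) + V) = 4 + 257/(9 + V - 4/V))
-R(a(f(-1))) = -(-16 + 4*0² + 293*0)/(-4 + 0² + 9*0) = -(-16 + 4*0 + 0)/(-4 + 0 + 0) = -(-16 + 0 + 0)/(-4) = -(-1)*(-16)/4 = -1*4 = -4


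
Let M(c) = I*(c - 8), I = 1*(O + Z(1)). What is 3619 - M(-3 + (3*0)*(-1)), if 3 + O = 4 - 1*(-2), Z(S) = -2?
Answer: 3630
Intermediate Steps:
O = 3 (O = -3 + (4 - 1*(-2)) = -3 + (4 + 2) = -3 + 6 = 3)
I = 1 (I = 1*(3 - 2) = 1*1 = 1)
M(c) = -8 + c (M(c) = 1*(c - 8) = 1*(-8 + c) = -8 + c)
3619 - M(-3 + (3*0)*(-1)) = 3619 - (-8 + (-3 + (3*0)*(-1))) = 3619 - (-8 + (-3 + 0*(-1))) = 3619 - (-8 + (-3 + 0)) = 3619 - (-8 - 3) = 3619 - 1*(-11) = 3619 + 11 = 3630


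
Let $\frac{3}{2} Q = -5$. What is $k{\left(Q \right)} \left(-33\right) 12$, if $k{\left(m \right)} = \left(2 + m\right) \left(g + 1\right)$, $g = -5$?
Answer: $-2112$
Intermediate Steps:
$Q = - \frac{10}{3}$ ($Q = \frac{2}{3} \left(-5\right) = - \frac{10}{3} \approx -3.3333$)
$k{\left(m \right)} = -8 - 4 m$ ($k{\left(m \right)} = \left(2 + m\right) \left(-5 + 1\right) = \left(2 + m\right) \left(-4\right) = -8 - 4 m$)
$k{\left(Q \right)} \left(-33\right) 12 = \left(-8 - - \frac{40}{3}\right) \left(-33\right) 12 = \left(-8 + \frac{40}{3}\right) \left(-33\right) 12 = \frac{16}{3} \left(-33\right) 12 = \left(-176\right) 12 = -2112$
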